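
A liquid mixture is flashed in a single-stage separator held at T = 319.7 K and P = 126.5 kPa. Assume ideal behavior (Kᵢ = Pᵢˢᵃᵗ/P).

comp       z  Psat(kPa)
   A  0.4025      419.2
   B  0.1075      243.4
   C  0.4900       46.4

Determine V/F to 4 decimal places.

V/F = 0.5496

Raoult's law: Kᵢ = Pᵢˢᵃᵗ/P = Pᵢˢᵃᵗ/126.5.
  K_A = 419.2/126.5 = 3.313834, K_B = 243.4/126.5 = 1.924111, K_C = 46.4/126.5 = 0.366798
Material balance + equilibrium reduce to Σ zᵢ(Kᵢ−1)/(1+V/F(Kᵢ−1)) = 0.
g(0) = ΣzᵢKᵢ − 1 = 0.7204 and g(1) = 1 − Σzᵢ/Kᵢ = -0.5132, so a root lies in (0, 1).
Newton–Raphson from V/F = 0.31:
  V/F = 0.3100: g = 0.23349, g' = -1.0903 → V/F = 0.5241
  V/F = 0.5241: g = 0.02340, g' = -0.9219 → V/F = 0.5495
  V/F = 0.5495: g = 0.00003, g' = -0.9201 → V/F = 0.5496
Converged at V/F = 0.5496.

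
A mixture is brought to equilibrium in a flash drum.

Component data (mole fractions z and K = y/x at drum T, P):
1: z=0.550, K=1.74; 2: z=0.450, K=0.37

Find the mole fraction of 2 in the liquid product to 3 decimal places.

x_2 = 0.540

Let β = V/F and solve Σ zᵢ(Kᵢ−1)/(1+β(Kᵢ−1)) = 0.
Feasibility: ΣzᵢKᵢ = 1.124, Σzᵢ/Kᵢ = 1.532 — both > 1, two phases present.
Binary case is linear: z₁(K₁−1)(1+β(K₂−1)) + z₂(K₂−1)(1+β(K₁−1)) = 0
⇒ β = [z₁(K₁−1)+z₂(K₂−1)] / [−(K₁−1)(K₂−1)] = 0.1235/0.4662 = 0.265
Compositions from xᵢ = zᵢ/(1+β(Kᵢ−1)), yᵢ = Kᵢxᵢ:
  1: x = 0.460, y = 0.800
  2: x = 0.540, y = 0.200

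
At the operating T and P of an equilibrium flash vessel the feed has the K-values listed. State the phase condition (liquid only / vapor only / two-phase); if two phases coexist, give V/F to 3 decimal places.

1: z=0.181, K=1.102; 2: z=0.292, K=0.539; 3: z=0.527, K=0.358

ΣzᵢKᵢ = 0.546; Σzᵢ/Kᵢ = 2.178.
Since ΣzᵢKᵢ < 1 the mixture is below its bubble point — single liquid phase.

liquid only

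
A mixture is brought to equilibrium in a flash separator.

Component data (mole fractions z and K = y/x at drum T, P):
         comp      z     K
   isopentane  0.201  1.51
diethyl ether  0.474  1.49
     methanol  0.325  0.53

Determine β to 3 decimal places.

β = 0.781

Let β = V/F and solve Σ zᵢ(Kᵢ−1)/(1+β(Kᵢ−1)) = 0.
g(0) = ΣzᵢKᵢ − 1 = 0.182 and g(1) = 1 − Σzᵢ/Kᵢ = -0.064, so a root lies in (0, 1).
Newton iteration, β⁰ = 0.55:
  β = 0.550: g = 0.0570, g' = -0.233 → β = 0.795
  β = 0.795: g = -0.0037, g' = -0.268 → β = 0.781
Converged at β = 0.781.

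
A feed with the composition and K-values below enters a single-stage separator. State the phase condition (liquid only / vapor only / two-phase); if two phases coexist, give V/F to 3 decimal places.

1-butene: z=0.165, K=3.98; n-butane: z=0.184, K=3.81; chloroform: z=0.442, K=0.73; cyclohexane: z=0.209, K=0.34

two-phase, V/F = 0.597

ΣzᵢKᵢ = 1.751; Σzᵢ/Kᵢ = 1.310.
Both exceed 1, so a two-phase solution exists.
Newton–Raphson from ψ = 0.5:
  ψ = 0.500: g = 0.0686, g' = -0.733 → ψ = 0.594
  ψ = 0.594: g = 0.0025, g' = -0.687 → ψ = 0.597
Converged at ψ = 0.597.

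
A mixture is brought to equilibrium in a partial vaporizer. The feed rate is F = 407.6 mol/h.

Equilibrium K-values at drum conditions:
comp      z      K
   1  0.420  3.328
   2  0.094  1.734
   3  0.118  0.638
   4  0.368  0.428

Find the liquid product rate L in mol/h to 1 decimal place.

L = 117.1 mol/h

Let ψ = V/F and solve Σ zᵢ(Kᵢ−1)/(1+ψ(Kᵢ−1)) = 0.
Feasibility: ΣzᵢKᵢ = 1.794, Σzᵢ/Kᵢ = 1.225 — both > 1, two phases present.
Iterate (Newton) starting at ψ = 0.64:
  ψ = 0.640: g = 0.0520, g' = -0.716 → ψ = 0.713
Converged at ψ = 0.713.
Then V = ψ·F = 0.7128·407.6 = 290.5 mol/h and L = F − V = 117.1 mol/h.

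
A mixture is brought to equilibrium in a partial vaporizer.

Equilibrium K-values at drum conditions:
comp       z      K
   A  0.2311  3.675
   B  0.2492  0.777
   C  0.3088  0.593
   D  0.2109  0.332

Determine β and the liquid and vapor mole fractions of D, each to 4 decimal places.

β = 0.2532, x_D = 0.2538, y_D = 0.0843

Rachford–Rice: g(β) = Σ zᵢ(Kᵢ−1)/(1+β(Kᵢ−1)) = 0.
g(0) = ΣzᵢKᵢ − 1 = 0.2961 and g(1) = 1 − Σzᵢ/Kᵢ = -0.5396, so a root lies in (0, 1).
Iterate (Newton) starting at β = 0.5:
  β = 0.5000: g = -0.16740, g' = -0.6111 → β = 0.2261
  β = 0.2261: g = 0.02234, g' = -0.8485 → β = 0.2524
  β = 0.2524: g = 0.00062, g' = -0.8029 → β = 0.2532
Converged at β = 0.2532.
Compositions from xᵢ = zᵢ/(1+β(Kᵢ−1)), yᵢ = Kᵢxᵢ:
  A: x = 0.1378, y = 0.5064
  B: x = 0.2641, y = 0.2052
  C: x = 0.3443, y = 0.2042
  D: x = 0.2538, y = 0.0843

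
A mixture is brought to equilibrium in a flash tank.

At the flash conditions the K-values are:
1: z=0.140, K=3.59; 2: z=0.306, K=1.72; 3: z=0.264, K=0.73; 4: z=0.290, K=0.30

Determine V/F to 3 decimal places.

Material balance + equilibrium reduce to Σ zᵢ(Kᵢ−1)/(1+V/F(Kᵢ−1)) = 0.
Check two-phase: ΣzᵢKᵢ = 1.309 > 1 and Σzᵢ/Kᵢ = 1.545 > 1, so g(0) = 0.309 > 0 and g(1) = -0.545 < 0.
Newton–Raphson from V/F = 0.5:
  V/F = 0.500: g = -0.0747, g' = -0.626 → V/F = 0.381
  V/F = 0.381: g = -0.0007, g' = -0.624 → V/F = 0.380
Converged at V/F = 0.380.

V/F = 0.380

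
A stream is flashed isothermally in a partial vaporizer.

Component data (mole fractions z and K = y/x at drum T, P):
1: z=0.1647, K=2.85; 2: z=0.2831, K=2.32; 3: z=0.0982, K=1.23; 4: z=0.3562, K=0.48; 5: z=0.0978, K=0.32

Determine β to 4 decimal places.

Let β = V/F and solve Σ zᵢ(Kᵢ−1)/(1+β(Kᵢ−1)) = 0.
g(0) = ΣzᵢKᵢ − 1 = 0.4492 and g(1) = 1 − Σzᵢ/Kᵢ = -0.3074, so a root lies in (0, 1).
Iterate (Newton) starting at β = 0.56:
  β = 0.5600: g = 0.01580, g' = -0.6128 → β = 0.5858
Converged at β = 0.5858.

β = 0.5858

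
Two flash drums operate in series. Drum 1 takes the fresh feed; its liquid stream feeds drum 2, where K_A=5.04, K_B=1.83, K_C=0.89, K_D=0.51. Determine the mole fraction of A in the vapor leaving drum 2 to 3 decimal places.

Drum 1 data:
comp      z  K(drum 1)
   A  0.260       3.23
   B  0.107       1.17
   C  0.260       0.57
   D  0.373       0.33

Drum 1:
Material balance + equilibrium reduce to Σ zᵢ(Kᵢ−1)/(1+ψ₁(Kᵢ−1)) = 0.
Check two-phase: ΣzᵢKᵢ = 1.236 > 1 and Σzᵢ/Kᵢ = 1.758 > 1, so g(0) = 0.236 > 0 and g(1) = -0.758 < 0.
Newton–Raphson from ψ₁ = 0.4:
  ψ₁ = 0.400: g = -0.1530, g' = -0.747 → ψ₁ = 0.195
  ψ₁ = 0.195: g = 0.0121, g' = -0.910 → ψ₁ = 0.208
  ψ₁ = 0.208: g = 0.0001, g' = -0.890 → ψ₁ = 0.209
Converged at ψ₁ = 0.209.
Drum-1 compositions:
  A: x = 0.177, y = 0.573
  B: x = 0.103, y = 0.121
  C: x = 0.286, y = 0.163
  D: x = 0.434, y = 0.143
Drum-2 feed = drum-1 liquid: z₂ = (0.1775, 0.1033, 0.2856, 0.4336).
Drum 2:
Iterate (Newton) starting at ψ₂ = 0.56:
  ψ₂ = 0.560: g = -0.0480, g' = -0.507 → ψ₂ = 0.465
  ψ₂ = 0.465: g = 0.0025, g' = -0.565 → ψ₂ = 0.470
Converged at ψ₂ = 0.470.
  A: x = 0.061, y = 0.309
  B: x = 0.074, y = 0.136
  C: x = 0.301, y = 0.268
  D: x = 0.563, y = 0.287

y_A (drum 2) = 0.309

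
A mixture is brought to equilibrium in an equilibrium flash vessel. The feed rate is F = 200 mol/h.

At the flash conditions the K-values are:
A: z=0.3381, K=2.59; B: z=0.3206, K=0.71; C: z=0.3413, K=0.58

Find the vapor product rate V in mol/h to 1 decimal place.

V = 104.7 mol/h

Rachford–Rice: g(ψ) = Σ zᵢ(Kᵢ−1)/(1+ψ(Kᵢ−1)) = 0.
Check two-phase: ΣzᵢKᵢ = 1.3013 > 1 and Σzᵢ/Kᵢ = 1.1705 > 1, so g(0) = 0.3013 > 0 and g(1) = -0.1705 < 0.
Newton–Raphson from ψ = 0.7:
  ψ = 0.7000: g = -0.06528, g' = -0.3547 → ψ = 0.5159
  ψ = 0.5159: g = 0.00298, g' = -0.3934 → ψ = 0.5235
Converged at ψ = 0.5235.
Then V = ψ·F = 0.5235·200 = 104.7 mol/h and L = F − V = 95.3 mol/h.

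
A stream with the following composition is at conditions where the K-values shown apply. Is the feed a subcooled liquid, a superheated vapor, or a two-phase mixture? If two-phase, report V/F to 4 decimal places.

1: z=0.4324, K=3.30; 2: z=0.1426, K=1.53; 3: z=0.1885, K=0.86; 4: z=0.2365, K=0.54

superheated vapor

ΣzᵢKᵢ = 1.9349; Σzᵢ/Kᵢ = 0.8814.
Since Σzᵢ/Kᵢ < 1 the mixture is above its dew point — single vapor phase.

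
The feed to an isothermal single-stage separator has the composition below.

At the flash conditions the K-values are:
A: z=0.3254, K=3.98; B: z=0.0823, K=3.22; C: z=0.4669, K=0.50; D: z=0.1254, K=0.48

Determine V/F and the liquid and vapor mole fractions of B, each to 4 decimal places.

V/F = 0.5972, x_B = 0.0354, y_B = 0.1139

Newton–Raphson from V/F = 0.33:
  V/F = 0.3300: g = 0.23606, g' = -1.0865 → V/F = 0.5473
  V/F = 0.5473: g = 0.03853, g' = -0.7877 → V/F = 0.5962
  V/F = 0.5962: g = 0.00076, g' = -0.7581 → V/F = 0.5972
Converged at V/F = 0.5972.
Compositions from xᵢ = zᵢ/(1+V/F(Kᵢ−1)), yᵢ = Kᵢxᵢ:
  A: x = 0.1171, y = 0.4659
  B: x = 0.0354, y = 0.1139
  C: x = 0.6657, y = 0.3328
  D: x = 0.1819, y = 0.0873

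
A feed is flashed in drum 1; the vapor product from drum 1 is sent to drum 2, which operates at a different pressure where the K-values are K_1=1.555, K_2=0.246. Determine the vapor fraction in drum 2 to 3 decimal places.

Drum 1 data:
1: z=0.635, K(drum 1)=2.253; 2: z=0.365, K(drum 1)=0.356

Drum 1:
Rachford–Rice: g(ψ₁) = Σ zᵢ(Kᵢ−1)/(1+ψ₁(Kᵢ−1)) = 0.
g(0) = ΣzᵢKᵢ − 1 = 0.561 and g(1) = 1 − Σzᵢ/Kᵢ = -0.307, so a root lies in (0, 1).
Iterate (Newton) starting at ψ₁ = 0.5:
  ψ₁ = 0.500: g = 0.1425, g' = -0.706 → ψ₁ = 0.702
  ψ₁ = 0.702: g = -0.0055, g' = -0.786 → ψ₁ = 0.695
Converged at ψ₁ = 0.695.
Drum-1 compositions:
  1: x = 0.339, y = 0.765
  2: x = 0.661, y = 0.235
Drum-2 feed = drum-1 vapor: z₂ = (0.7649, 0.2351).
Drum 2:
Let ψ₂ = V/F and solve Σ zᵢ(Kᵢ−1)/(1+ψ₂(Kᵢ−1)) = 0.
Check two-phase: ΣzᵢKᵢ = 1.247 > 1 and Σzᵢ/Kᵢ = 1.448 > 1, so g(0) = 0.247 > 0 and g(1) = -0.448 < 0.
Iterate (Newton) starting at ψ₂ = 0.5:
  ψ₂ = 0.500: g = 0.0477, g' = -0.489 → ψ₂ = 0.598
  ψ₂ = 0.598: g = -0.0039, g' = -0.576 → ψ₂ = 0.591
Converged at ψ₂ = 0.591.
  1: x = 0.576, y = 0.896
  2: x = 0.424, y = 0.104

V/F (drum 2) = 0.591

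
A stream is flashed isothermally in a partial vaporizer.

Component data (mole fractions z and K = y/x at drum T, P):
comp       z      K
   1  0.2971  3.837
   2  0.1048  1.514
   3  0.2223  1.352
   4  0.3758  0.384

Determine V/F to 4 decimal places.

Rachford–Rice: g(V/F) = Σ zᵢ(Kᵢ−1)/(1+V/F(Kᵢ−1)) = 0.
Feasibility: ΣzᵢKᵢ = 1.7435, Σzᵢ/Kᵢ = 1.2897 — both > 1, two phases present.
Newton–Raphson from V/F = 0.43:
  V/F = 0.4300: g = 0.17686, g' = -0.7885 → V/F = 0.6543
  V/F = 0.6543: g = 0.01121, g' = -0.7270 → V/F = 0.6697
Converged at V/F = 0.6697.

V/F = 0.6697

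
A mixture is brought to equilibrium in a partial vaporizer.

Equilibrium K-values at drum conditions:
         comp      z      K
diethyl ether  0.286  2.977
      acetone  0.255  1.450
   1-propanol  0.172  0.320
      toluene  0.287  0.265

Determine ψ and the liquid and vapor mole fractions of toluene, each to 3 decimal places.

Newton iteration, ψ⁰ = 0.52:
  ψ = 0.520: g = -0.1506, g' = -0.902 → ψ = 0.353
  ψ = 0.353: g = -0.0068, g' = -0.847 → ψ = 0.345
Converged at ψ = 0.345.
Compositions from xᵢ = zᵢ/(1+ψ(Kᵢ−1)), yᵢ = Kᵢxᵢ:
  diethyl ether: x = 0.170, y = 0.506
  acetone: x = 0.221, y = 0.320
  1-propanol: x = 0.225, y = 0.072
  toluene: x = 0.385, y = 0.102

ψ = 0.345, x_toluene = 0.385, y_toluene = 0.102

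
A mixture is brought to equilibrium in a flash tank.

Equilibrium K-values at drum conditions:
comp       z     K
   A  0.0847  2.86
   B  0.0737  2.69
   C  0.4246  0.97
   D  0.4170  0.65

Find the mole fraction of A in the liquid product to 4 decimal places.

Newton iteration, β⁰ = 0.62:
  β = 0.6200: g = -0.06539, g' = -0.1971 → β = 0.2883
  β = 0.2883: g = 0.01113, g' = -0.2829 → β = 0.3276
  β = 0.3276: g = 0.00034, g' = -0.2659 → β = 0.3289
Converged at β = 0.3289.
Compositions from xᵢ = zᵢ/(1+β(Kᵢ−1)), yᵢ = Kᵢxᵢ:
  A: x = 0.0526, y = 0.1503
  B: x = 0.0474, y = 0.1274
  C: x = 0.4288, y = 0.4160
  D: x = 0.4712, y = 0.3063

x_A = 0.0526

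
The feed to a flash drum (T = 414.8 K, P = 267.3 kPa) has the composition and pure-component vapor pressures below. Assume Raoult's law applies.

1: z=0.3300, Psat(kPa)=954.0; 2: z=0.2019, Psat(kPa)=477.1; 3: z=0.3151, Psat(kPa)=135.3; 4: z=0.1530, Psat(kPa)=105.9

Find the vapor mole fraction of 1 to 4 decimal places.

Raoult's law: Kᵢ = Pᵢˢᵃᵗ/P = Pᵢˢᵃᵗ/267.3.
  K_1 = 954.0/267.3 = 3.569024, K_2 = 477.1/267.3 = 1.784886, K_3 = 135.3/267.3 = 0.506173, K_4 = 105.9/267.3 = 0.396184
Rachford–Rice: g(ψ) = Σ zᵢ(Kᵢ−1)/(1+ψ(Kᵢ−1)) = 0.
Feasibility: ΣzᵢKᵢ = 1.7583, Σzᵢ/Kᵢ = 1.2143 — both > 1, two phases present.
Newton iteration, ψ⁰ = 0.5:
  ψ = 0.5000: g = 0.14594, g' = -0.7314 → ψ = 0.6995
  ψ = 0.6995: g = 0.00772, g' = -0.6768 → ψ = 0.7109
Converged at ψ = 0.7109.
Compositions from xᵢ = zᵢ/(1+ψ(Kᵢ−1)), yᵢ = Kᵢxᵢ:
  1: x = 0.1168, y = 0.4167
  2: x = 0.1296, y = 0.2313
  3: x = 0.4856, y = 0.2458
  4: x = 0.2681, y = 0.1062

y_1 = 0.4167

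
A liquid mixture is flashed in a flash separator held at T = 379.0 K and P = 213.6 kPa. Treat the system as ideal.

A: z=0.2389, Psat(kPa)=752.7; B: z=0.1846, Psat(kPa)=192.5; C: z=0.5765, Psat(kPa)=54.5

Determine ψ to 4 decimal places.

ψ = 0.0993

Raoult's law: Kᵢ = Pᵢˢᵃᵗ/P = Pᵢˢᵃᵗ/213.6.
  K_A = 752.7/213.6 = 3.523876, K_B = 192.5/213.6 = 0.901217, K_C = 54.5/213.6 = 0.255150
Material balance + equilibrium reduce to Σ zᵢ(Kᵢ−1)/(1+ψ(Kᵢ−1)) = 0.
g(0) = ΣzᵢKᵢ − 1 = 0.1553 and g(1) = 1 − Σzᵢ/Kᵢ = -1.5321, so a root lies in (0, 1).
Newton iteration, ψ⁰ = 0.5:
  ψ = 0.5000: g = -0.43685, g' = -1.1115 → ψ = 0.1070
  ψ = 0.1070: g = -0.01025, g' = -1.3230 → ψ = 0.0992
  ψ = 0.0992: g = 0.00010, g' = -1.3480 → ψ = 0.0993
Converged at ψ = 0.0993.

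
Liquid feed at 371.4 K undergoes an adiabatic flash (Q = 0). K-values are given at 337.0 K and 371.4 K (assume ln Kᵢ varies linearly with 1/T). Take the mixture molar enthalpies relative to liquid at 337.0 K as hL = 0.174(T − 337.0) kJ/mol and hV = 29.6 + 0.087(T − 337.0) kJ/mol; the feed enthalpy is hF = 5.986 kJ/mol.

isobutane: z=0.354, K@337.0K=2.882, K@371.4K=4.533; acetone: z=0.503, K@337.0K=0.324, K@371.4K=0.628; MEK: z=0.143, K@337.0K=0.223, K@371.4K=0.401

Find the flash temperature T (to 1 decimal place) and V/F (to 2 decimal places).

T = 339.2 K, V/F = 0.19

Adiabatic flash: solve Rachford–Rice at each trial T, then check hF = ψ·hV(T) + (1−ψ)·hL(T).
  T = 337.0 K: K = (2.882, 0.324, 0.223), RR gives ψ = 0.163, H_out = 4.837 kJ/mol
  T = 371.4 K: K = (4.533, 0.628, 0.401), RR gives ψ = 0.639, H_out = 22.975 kJ/mol
  T = 354.2 K: K = (3.654, 0.458, 0.303), RR gives ψ = 0.369, H_out = 13.367 kJ/mol
  T = 345.6 K: K = (3.255, 0.387, 0.261), RR gives ψ = 0.265, H_out = 9.146 kJ/mol
  T = 341.3 K: K = (3.065, 0.355, 0.242), RR gives ψ = 0.215, H_out = 7.023 kJ/mol
  T = 339.1 K: K = (2.971, 0.339, 0.232), RR gives ψ = 0.189, H_out = 5.916 kJ/mol
Linear interpolation between T = 339.1 (H_out = 5.916) and T = 341.3 (H_out = 7.023) on hF = 5.986 gives T ≈ 339.2 K, at which ψ = 0.19.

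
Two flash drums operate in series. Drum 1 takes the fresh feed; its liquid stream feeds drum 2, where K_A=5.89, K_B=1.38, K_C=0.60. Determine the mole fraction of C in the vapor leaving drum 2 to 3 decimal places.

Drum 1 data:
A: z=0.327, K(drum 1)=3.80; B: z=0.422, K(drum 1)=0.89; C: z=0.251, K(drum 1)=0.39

y_C (drum 2) = 0.374

Drum 1:
Iterate (Newton) starting at ψ₁ = 0.5:
  ψ₁ = 0.500: g = 0.1121, g' = -0.644 → ψ₁ = 0.674
  ψ₁ = 0.674: g = 0.0070, g' = -0.583 → ψ₁ = 0.686
Converged at ψ₁ = 0.686.
Drum-1 compositions:
  A: x = 0.112, y = 0.425
  B: x = 0.456, y = 0.406
  C: x = 0.432, y = 0.168
Drum-2 feed = drum-1 liquid: z₂ = (0.1120, 0.4564, 0.4316).
Drum 2:
Iterate (Newton) starting at ψ₂ = 0.5:
  ψ₂ = 0.500: g = 0.0889, g' = -0.380 → ψ₂ = 0.734
  ψ₂ = 0.734: g = 0.0106, g' = -0.306 → ψ₂ = 0.768
  ψ₂ = 0.768: g = 0.0001, g' = -0.302 → ψ₂ = 0.769
Converged at ψ₂ = 0.769.
  A: x = 0.024, y = 0.139
  B: x = 0.353, y = 0.487
  C: x = 0.623, y = 0.374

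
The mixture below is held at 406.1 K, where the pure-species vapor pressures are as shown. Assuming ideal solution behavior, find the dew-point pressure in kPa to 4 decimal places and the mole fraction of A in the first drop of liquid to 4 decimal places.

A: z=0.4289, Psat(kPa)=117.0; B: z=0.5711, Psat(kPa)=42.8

At the dew point ψ → 1, so Σzᵢ/Kᵢ = 1 with Kᵢ = Pᵢˢᵃᵗ/P ⇒ 1/P = Σzᵢ/Pᵢˢᵃᵗ.
1/P = 0.4289/117.0 + 0.5711/42.8 = 0.0170093 ⇒ P = 58.7915 kPa
xᵢ = zᵢP/Pᵢˢᵃᵗ ⇒ x_A = 0.4289·58.7915/117.0 = 0.2155

Pdew = 58.7915 kPa, x_A = 0.2155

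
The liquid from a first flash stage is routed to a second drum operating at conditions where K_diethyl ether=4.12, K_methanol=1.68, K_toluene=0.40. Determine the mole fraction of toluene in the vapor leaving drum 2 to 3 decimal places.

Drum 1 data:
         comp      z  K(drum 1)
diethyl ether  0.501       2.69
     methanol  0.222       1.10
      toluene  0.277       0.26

y_toluene (drum 2) = 0.292

Drum 1:
Material balance + equilibrium reduce to Σ zᵢ(Kᵢ−1)/(1+ψ₁(Kᵢ−1)) = 0.
Check two-phase: ΣzᵢKᵢ = 1.664 > 1 and Σzᵢ/Kᵢ = 1.453 > 1, so g(0) = 0.664 > 0 and g(1) = -0.453 < 0.
Newton–Raphson from ψ₁ = 0.5:
  ψ₁ = 0.500: g = 0.1547, g' = -0.805 → ψ₁ = 0.692
  ψ₁ = 0.692: g = -0.0093, g' = -0.944 → ψ₁ = 0.682
Converged at ψ₁ = 0.682.
Drum-1 compositions:
  diethyl ether: x = 0.233, y = 0.626
  methanol: x = 0.208, y = 0.229
  toluene: x = 0.559, y = 0.145
Drum-2 feed = drum-1 liquid: z₂ = (0.2327, 0.2078, 0.5595).
Drum 2:
Newton–Raphson from ψ₂ = 0.63:
  ψ₂ = 0.630: g = -0.1960, g' = -0.825 → ψ₂ = 0.393
  ψ₂ = 0.393: g = -0.0012, g' = -0.862 → ψ₂ = 0.391
Converged at ψ₂ = 0.391.
  diethyl ether: x = 0.105, y = 0.432
  methanol: x = 0.164, y = 0.276
  toluene: x = 0.731, y = 0.292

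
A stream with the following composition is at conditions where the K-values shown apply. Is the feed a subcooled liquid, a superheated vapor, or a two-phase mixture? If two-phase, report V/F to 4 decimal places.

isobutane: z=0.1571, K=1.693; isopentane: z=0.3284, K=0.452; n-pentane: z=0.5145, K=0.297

subcooled liquid

ΣzᵢKᵢ = 0.5672; Σzᵢ/Kᵢ = 2.5517.
Since ΣzᵢKᵢ < 1 the mixture is below its bubble point — single liquid phase.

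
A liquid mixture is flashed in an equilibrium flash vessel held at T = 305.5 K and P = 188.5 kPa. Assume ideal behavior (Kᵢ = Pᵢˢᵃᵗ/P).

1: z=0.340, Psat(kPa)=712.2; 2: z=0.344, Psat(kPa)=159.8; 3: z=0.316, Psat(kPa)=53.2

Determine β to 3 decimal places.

Raoult's law: Kᵢ = Pᵢˢᵃᵗ/P = Pᵢˢᵃᵗ/188.5.
  K_1 = 712.2/188.5 = 3.77825, K_2 = 159.8/188.5 = 0.84775, K_3 = 53.2/188.5 = 0.28223
Let β = V/F and solve Σ zᵢ(Kᵢ−1)/(1+β(Kᵢ−1)) = 0.
g(0) = ΣzᵢKᵢ − 1 = 0.665 and g(1) = 1 − Σzᵢ/Kᵢ = -0.615, so a root lies in (0, 1).
Newton–Raphson from β = 0.5:
  β = 0.500: g = -0.0151, g' = -0.865 → β = 0.483
Converged at β = 0.483.

β = 0.483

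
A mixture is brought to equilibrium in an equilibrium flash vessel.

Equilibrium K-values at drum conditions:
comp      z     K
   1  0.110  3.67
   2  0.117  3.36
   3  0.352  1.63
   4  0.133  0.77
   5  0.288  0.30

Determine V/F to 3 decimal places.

V/F = 0.607

Iterate (Newton) starting at V/F = 0.45:
  V/F = 0.450: g = 0.1117, g' = -0.709 → V/F = 0.607
Converged at V/F = 0.607.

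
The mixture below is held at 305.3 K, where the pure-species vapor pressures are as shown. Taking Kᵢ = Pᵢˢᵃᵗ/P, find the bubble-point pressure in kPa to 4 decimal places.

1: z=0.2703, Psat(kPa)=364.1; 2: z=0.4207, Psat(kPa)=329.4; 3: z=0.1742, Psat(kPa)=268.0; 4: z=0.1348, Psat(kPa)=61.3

At the bubble point ψ → 0, so ΣzᵢKᵢ = 1 with Kᵢ = Pᵢˢᵃᵗ/P ⇒ P = ΣzᵢPᵢˢᵃᵗ.
P = 0.2703·364.1 + 0.4207·329.4 + 0.1742·268.0 + 0.1348·61.3 = 291.9436 kPa

Pbub = 291.9436 kPa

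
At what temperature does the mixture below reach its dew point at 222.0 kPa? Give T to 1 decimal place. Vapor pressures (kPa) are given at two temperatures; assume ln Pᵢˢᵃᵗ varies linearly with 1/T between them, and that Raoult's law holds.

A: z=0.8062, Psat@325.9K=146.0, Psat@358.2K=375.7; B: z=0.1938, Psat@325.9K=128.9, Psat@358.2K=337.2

Dew-point temperature: Σzᵢ·P/Pᵢˢᵃᵗ(T) = 1. Interpolate ln Pᵢˢᵃᵗ = aᵢ + bᵢ/T.
  T = 325.9 K: ΣzᵢP/Pᵢˢᵃᵗ = 1.5596
  T = 358.2 K: ΣzᵢP/Pᵢˢᵃᵗ = 0.6040
  T = 342.0 K: ΣzᵢP/Pᵢˢᵃᵗ = 0.9504
  T = 333.9 K: ΣzᵢP/Pᵢˢᵃᵗ = 1.2121
  T = 337.9 K: ΣzᵢP/Pᵢˢᵃᵗ = 1.0734
  T = 339.9 K: ΣzᵢP/Pᵢˢᵃᵗ = 1.0112
Interpolating between 339.9 K and 342.0 K gives T ≈ 340.3 K.

T = 340.3 K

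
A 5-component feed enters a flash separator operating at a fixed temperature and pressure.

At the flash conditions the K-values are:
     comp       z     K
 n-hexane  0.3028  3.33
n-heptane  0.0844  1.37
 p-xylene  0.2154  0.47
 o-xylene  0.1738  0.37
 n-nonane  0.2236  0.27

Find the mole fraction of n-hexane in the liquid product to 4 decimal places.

x_n-hexane = 0.1877

Rachford–Rice: g(V/F) = Σ zᵢ(Kᵢ−1)/(1+V/F(Kᵢ−1)) = 0.
g(0) = ΣzᵢKᵢ − 1 = 0.3499 and g(1) = 1 − Σzᵢ/Kᵢ = -0.9087, so a root lies in (0, 1).
Newton iteration, V/F⁰ = 0.5:
  V/F = 0.5000: g = -0.21999, g' = -0.9135 → V/F = 0.2592
  V/F = 0.2592: g = 0.00387, g' = -1.0098 → V/F = 0.2630
Converged at V/F = 0.2630.
Compositions from xᵢ = zᵢ/(1+V/F(Kᵢ−1)), yᵢ = Kᵢxᵢ:
  n-hexane: x = 0.1877, y = 0.6252
  n-heptane: x = 0.0769, y = 0.1054
  p-xylene: x = 0.2503, y = 0.1176
  o-xylene: x = 0.2083, y = 0.0771
  n-nonane: x = 0.2767, y = 0.0747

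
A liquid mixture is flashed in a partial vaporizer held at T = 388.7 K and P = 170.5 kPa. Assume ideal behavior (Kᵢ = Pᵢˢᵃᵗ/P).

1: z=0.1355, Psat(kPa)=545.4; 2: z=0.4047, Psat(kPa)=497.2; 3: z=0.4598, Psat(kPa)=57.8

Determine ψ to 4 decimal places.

Raoult's law: Kᵢ = Pᵢˢᵃᵗ/P = Pᵢˢᵃᵗ/170.5.
  K_1 = 545.4/170.5 = 3.198827, K_2 = 497.2/170.5 = 2.916129, K_3 = 57.8/170.5 = 0.339003
Material balance + equilibrium reduce to Σ zᵢ(Kᵢ−1)/(1+ψ(Kᵢ−1)) = 0.
Check two-phase: ΣzᵢKᵢ = 1.7695 > 1 and Σzᵢ/Kᵢ = 1.5375 > 1, so g(0) = 0.7695 > 0 and g(1) = -0.5375 < 0.
Newton iteration, ψ⁰ = 0.57:
  ψ = 0.5700: g = 0.01520, g' = -0.9857 → ψ = 0.5854
Converged at ψ = 0.5854.

ψ = 0.5854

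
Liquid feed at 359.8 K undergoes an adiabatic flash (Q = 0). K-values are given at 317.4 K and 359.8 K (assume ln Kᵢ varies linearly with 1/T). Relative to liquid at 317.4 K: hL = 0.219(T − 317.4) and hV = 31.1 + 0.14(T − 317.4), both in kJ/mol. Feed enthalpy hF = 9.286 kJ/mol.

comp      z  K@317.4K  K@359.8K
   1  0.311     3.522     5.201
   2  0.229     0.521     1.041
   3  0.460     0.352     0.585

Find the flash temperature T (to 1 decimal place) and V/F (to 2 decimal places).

T = 320.4 K, V/F = 0.28

Adiabatic flash: solve Rachford–Rice at each trial T, then check hF = ψ·hV(T) + (1−ψ)·hL(T).
  T = 317.4 K: K = (3.522, 0.521, 0.352), RR gives ψ = 0.251, H_out = 7.796 kJ/mol
  T = 359.8 K: K = (5.201, 1.041, 0.585), RR gives ψ = 0.850, H_out = 32.871 kJ/mol
  T = 338.6 K: K = (4.332, 0.753, 0.461), RR gives ψ = 0.480, H_out = 18.765 kJ/mol
  T = 328.0 K: K = (3.919, 0.630, 0.405), RR gives ψ = 0.356, H_out = 13.097 kJ/mol
  T = 322.7 K: K = (3.719, 0.574, 0.378), RR gives ψ = 0.302, H_out = 10.422 kJ/mol
  T = 320.0 K: K = (3.618, 0.546, 0.365), RR gives ψ = 0.275, H_out = 9.081 kJ/mol
  T = 321.4 K: K = (3.670, 0.561, 0.371), RR gives ψ = 0.289, H_out = 9.775 kJ/mol
Linear interpolation between T = 320.0 (H_out = 9.081) and T = 321.4 (H_out = 9.775) on hF = 9.286 gives T ≈ 320.4 K, at which ψ = 0.28.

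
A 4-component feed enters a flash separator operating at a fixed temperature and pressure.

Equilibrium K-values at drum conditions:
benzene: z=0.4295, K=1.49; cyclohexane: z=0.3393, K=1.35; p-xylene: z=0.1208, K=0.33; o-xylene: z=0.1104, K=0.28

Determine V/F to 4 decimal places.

V/F = 0.5643

Rachford–Rice: g(V/F) = Σ zᵢ(Kᵢ−1)/(1+V/F(Kᵢ−1)) = 0.
Check two-phase: ΣzᵢKᵢ = 1.1688 > 1 and Σzᵢ/Kᵢ = 1.2999 > 1, so g(0) = 0.1688 > 0 and g(1) = -0.2999 < 0.
Iterate (Newton) starting at V/F = 0.5:
  V/F = 0.5000: g = 0.02420, g' = -0.3590 → V/F = 0.5674
  V/F = 0.5674: g = -0.00122, g' = -0.3968 → V/F = 0.5643
Converged at V/F = 0.5643.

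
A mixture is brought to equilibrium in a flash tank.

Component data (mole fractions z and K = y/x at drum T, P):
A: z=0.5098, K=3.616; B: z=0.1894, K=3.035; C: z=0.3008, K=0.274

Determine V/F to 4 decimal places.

Rachford–Rice: g(V/F) = Σ zᵢ(Kᵢ−1)/(1+V/F(Kᵢ−1)) = 0.
g(0) = ΣzᵢKᵢ − 1 = 1.5007 and g(1) = 1 − Σzᵢ/Kᵢ = -0.3012, so a root lies in (0, 1).
Newton iteration, V/F⁰ = 0.41:
  V/F = 0.4100: g = 0.54266, g' = -1.3667 → V/F = 0.8071
  V/F = 0.8071: g = 0.04712, g' = -1.3974 → V/F = 0.8408
  V/F = 0.8408: g = -0.00153, g' = -1.4921 → V/F = 0.8398
Converged at V/F = 0.8398.

V/F = 0.8398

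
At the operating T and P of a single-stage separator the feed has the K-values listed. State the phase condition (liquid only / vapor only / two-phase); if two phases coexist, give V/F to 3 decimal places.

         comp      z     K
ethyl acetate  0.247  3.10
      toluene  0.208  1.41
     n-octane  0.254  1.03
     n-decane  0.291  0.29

ΣzᵢKᵢ = 1.405; Σzᵢ/Kᵢ = 1.477.
Both exceed 1, so a two-phase solution exists.
Rachford–Rice: g(ψ) = Σ zᵢ(Kᵢ−1)/(1+ψ(Kᵢ−1)) = 0.
Iterate (Newton) starting at ψ = 0.5:
  ψ = 0.500: g = 0.0110, g' = -0.636 → ψ = 0.517
Converged at ψ = 0.517.

two-phase, V/F = 0.517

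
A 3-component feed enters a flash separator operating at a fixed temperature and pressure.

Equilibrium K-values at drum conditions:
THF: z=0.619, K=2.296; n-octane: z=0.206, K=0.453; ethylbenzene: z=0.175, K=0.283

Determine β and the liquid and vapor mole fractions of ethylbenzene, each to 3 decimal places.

Material balance + equilibrium reduce to Σ zᵢ(Kᵢ−1)/(1+β(Kᵢ−1)) = 0.
Check two-phase: ΣzᵢKᵢ = 1.564 > 1 and Σzᵢ/Kᵢ = 1.343 > 1, so g(0) = 0.564 > 0 and g(1) = -0.343 < 0.
Newton iteration, β⁰ = 0.5:
  β = 0.500: g = 0.1361, g' = -0.718 → β = 0.689
  β = 0.689: g = -0.0054, g' = -0.801 → β = 0.683
Converged at β = 0.683.
Compositions from xᵢ = zᵢ/(1+β(Kᵢ−1)), yᵢ = Kᵢxᵢ:
  THF: x = 0.328, y = 0.754
  n-octane: x = 0.329, y = 0.149
  ethylbenzene: x = 0.343, y = 0.097

β = 0.683, x_ethylbenzene = 0.343, y_ethylbenzene = 0.097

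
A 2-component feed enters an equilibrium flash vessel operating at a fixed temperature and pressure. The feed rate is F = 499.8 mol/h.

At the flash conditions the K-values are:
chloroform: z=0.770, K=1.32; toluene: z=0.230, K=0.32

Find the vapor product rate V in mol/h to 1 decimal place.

V = 206.7 mol/h

Material balance + equilibrium reduce to Σ zᵢ(Kᵢ−1)/(1+ψ(Kᵢ−1)) = 0.
Feasibility: ΣzᵢKᵢ = 1.090, Σzᵢ/Kᵢ = 1.302 — both > 1, two phases present.
Newton–Raphson from ψ = 0.59:
  ψ = 0.590: g = -0.0539, g' = -0.352 → ψ = 0.437
  ψ = 0.437: g = -0.0064, g' = -0.276 → ψ = 0.414
Converged at ψ = 0.414.
Then V = ψ·F = 0.4136·499.8 = 206.7 mol/h and L = F − V = 293.1 mol/h.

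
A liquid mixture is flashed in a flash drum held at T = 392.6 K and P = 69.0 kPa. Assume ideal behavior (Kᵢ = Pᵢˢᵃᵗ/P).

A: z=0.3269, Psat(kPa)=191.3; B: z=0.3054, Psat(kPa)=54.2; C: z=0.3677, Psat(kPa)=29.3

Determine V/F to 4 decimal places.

Raoult's law: Kᵢ = Pᵢˢᵃᵗ/P = Pᵢˢᵃᵗ/69.0.
  K_A = 191.3/69.0 = 2.772464, K_B = 54.2/69.0 = 0.785507, K_C = 29.3/69.0 = 0.424638
Material balance + equilibrium reduce to Σ zᵢ(Kᵢ−1)/(1+V/F(Kᵢ−1)) = 0.
g(0) = ΣzᵢKᵢ − 1 = 0.3024 and g(1) = 1 − Σzᵢ/Kᵢ = -0.3726, so a root lies in (0, 1).
Newton–Raphson from V/F = 0.5:
  V/F = 0.5000: g = -0.06320, g' = -0.5462 → V/F = 0.3843
  V/F = 0.3843: g = 0.00165, g' = -0.5807 → V/F = 0.3871
Converged at V/F = 0.3871.

V/F = 0.3871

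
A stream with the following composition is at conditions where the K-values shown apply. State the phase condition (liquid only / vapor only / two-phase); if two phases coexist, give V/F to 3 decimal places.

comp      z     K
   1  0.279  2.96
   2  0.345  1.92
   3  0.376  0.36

two-phase, V/F = 0.685

ΣzᵢKᵢ = 1.624; Σzᵢ/Kᵢ = 1.318.
Both exceed 1, so a two-phase solution exists.
Material balance + equilibrium reduce to Σ zᵢ(Kᵢ−1)/(1+ψ(Kᵢ−1)) = 0.
Newton–Raphson from ψ = 0.62:
  ψ = 0.620: g = 0.0500, g' = -0.760 → ψ = 0.686
  ψ = 0.686: g = -0.0010, g' = -0.794 → ψ = 0.685
Converged at ψ = 0.685.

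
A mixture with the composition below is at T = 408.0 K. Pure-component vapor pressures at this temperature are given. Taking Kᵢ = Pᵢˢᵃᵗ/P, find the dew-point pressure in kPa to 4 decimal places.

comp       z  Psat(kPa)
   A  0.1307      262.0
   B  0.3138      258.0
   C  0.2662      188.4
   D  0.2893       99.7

Pdew = 165.8432 kPa

At the dew point ψ → 1, so Σzᵢ/Kᵢ = 1 with Kᵢ = Pᵢˢᵃᵗ/P ⇒ 1/P = Σzᵢ/Pᵢˢᵃᵗ.
1/P = 0.1307/262.0 + 0.3138/258.0 + 0.2662/188.4 + 0.2893/99.7 = 0.0060298 ⇒ P = 165.8432 kPa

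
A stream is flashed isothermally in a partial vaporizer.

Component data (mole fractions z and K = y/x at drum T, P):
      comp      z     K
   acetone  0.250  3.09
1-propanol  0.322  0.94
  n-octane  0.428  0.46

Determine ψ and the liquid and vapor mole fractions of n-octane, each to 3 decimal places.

Material balance + equilibrium reduce to Σ zᵢ(Kᵢ−1)/(1+ψ(Kᵢ−1)) = 0.
g(0) = ΣzᵢKᵢ − 1 = 0.272 and g(1) = 1 − Σzᵢ/Kᵢ = -0.354, so a root lies in (0, 1).
Newton–Raphson from ψ = 0.5:
  ψ = 0.500: g = -0.0810, g' = -0.497 → ψ = 0.337
  ψ = 0.337: g = 0.0044, g' = -0.564 → ψ = 0.345
Converged at ψ = 0.345.
Compositions from xᵢ = zᵢ/(1+ψ(Kᵢ−1)), yᵢ = Kᵢxᵢ:
  acetone: x = 0.145, y = 0.449
  1-propanol: x = 0.329, y = 0.309
  n-octane: x = 0.526, y = 0.242

ψ = 0.345, x_n-octane = 0.526, y_n-octane = 0.242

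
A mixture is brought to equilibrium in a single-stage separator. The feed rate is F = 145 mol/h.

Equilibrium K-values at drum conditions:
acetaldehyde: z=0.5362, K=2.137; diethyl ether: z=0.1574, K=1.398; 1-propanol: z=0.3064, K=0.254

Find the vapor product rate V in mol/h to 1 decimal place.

V = 86.9 mol/h

Material balance + equilibrium reduce to Σ zᵢ(Kᵢ−1)/(1+β(Kᵢ−1)) = 0.
Check two-phase: ΣzᵢKᵢ = 1.4437 > 1 and Σzᵢ/Kᵢ = 1.5698 > 1, so g(0) = 0.4437 > 0 and g(1) = -0.5698 < 0.
Newton iteration, β⁰ = 0.5:
  β = 0.5000: g = 0.07638, g' = -0.7328 → β = 0.6042
  β = 0.6042: g = -0.00428, g' = -0.8250 → β = 0.5990
Converged at β = 0.5990.
Then V = β·F = 0.5990·145 = 86.9 mol/h and L = F − V = 58.1 mol/h.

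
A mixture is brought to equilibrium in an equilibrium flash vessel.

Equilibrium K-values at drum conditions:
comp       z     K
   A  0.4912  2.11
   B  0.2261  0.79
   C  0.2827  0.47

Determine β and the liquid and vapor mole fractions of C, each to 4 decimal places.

Let β = V/F and solve Σ zᵢ(Kᵢ−1)/(1+β(Kᵢ−1)) = 0.
Feasibility: ΣzᵢKᵢ = 1.3479, Σzᵢ/Kᵢ = 1.1205 — both > 1, two phases present.
Newton–Raphson from β = 0.37:
  β = 0.3700: g = 0.14864, g' = -0.4387 → β = 0.7088
  β = 0.7088: g = 0.00938, g' = -0.4071 → β = 0.7318
Converged at β = 0.7318.
Compositions from xᵢ = zᵢ/(1+β(Kᵢ−1)), yᵢ = Kᵢxᵢ:
  A: x = 0.2710, y = 0.5719
  B: x = 0.2672, y = 0.2111
  C: x = 0.4618, y = 0.2170

β = 0.7318, x_C = 0.4618, y_C = 0.2170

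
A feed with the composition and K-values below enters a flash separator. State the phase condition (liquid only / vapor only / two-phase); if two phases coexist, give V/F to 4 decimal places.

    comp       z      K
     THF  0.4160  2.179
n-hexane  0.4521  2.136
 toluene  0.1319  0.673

ΣzᵢKᵢ = 1.9609; Σzᵢ/Kᵢ = 0.5986.
Since Σzᵢ/Kᵢ < 1 the mixture is above its dew point — single vapor phase.

vapor only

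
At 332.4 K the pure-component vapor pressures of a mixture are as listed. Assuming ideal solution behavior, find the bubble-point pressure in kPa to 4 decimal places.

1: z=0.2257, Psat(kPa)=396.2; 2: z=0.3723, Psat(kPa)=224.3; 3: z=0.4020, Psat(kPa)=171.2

At the bubble point ψ → 0, so ΣzᵢKᵢ = 1 with Kᵢ = Pᵢˢᵃᵗ/P ⇒ P = ΣzᵢPᵢˢᵃᵗ.
P = 0.2257·396.2 + 0.3723·224.3 + 0.4020·171.2 = 241.7516 kPa

Pbub = 241.7516 kPa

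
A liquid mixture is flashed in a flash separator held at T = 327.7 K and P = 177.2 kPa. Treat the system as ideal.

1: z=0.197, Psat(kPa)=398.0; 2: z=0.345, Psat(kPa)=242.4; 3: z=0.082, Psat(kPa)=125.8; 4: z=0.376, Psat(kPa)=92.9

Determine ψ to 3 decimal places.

ψ = 0.487

Raoult's law: Kᵢ = Pᵢˢᵃᵗ/P = Pᵢˢᵃᵗ/177.2.
  K_1 = 398.0/177.2 = 2.24605, K_2 = 242.4/177.2 = 1.36795, K_3 = 125.8/177.2 = 0.70993, K_4 = 92.9/177.2 = 0.52427
Rachford–Rice: g(ψ) = Σ zᵢ(Kᵢ−1)/(1+ψ(Kᵢ−1)) = 0.
Check two-phase: ΣzᵢKᵢ = 1.170 > 1 and Σzᵢ/Kᵢ = 1.173 > 1, so g(0) = 0.170 > 0 and g(1) = -0.173 < 0.
Iterate (Newton) starting at ψ = 0.48:
  ψ = 0.480: g = 0.0020, g' = -0.306 → ψ = 0.487
Converged at ψ = 0.487.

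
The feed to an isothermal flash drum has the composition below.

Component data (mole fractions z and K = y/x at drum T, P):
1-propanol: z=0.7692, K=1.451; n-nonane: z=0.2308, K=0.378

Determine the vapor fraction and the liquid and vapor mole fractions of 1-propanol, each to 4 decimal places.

Let ψ = V/F and solve Σ zᵢ(Kᵢ−1)/(1+ψ(Kᵢ−1)) = 0.
Check two-phase: ΣzᵢKᵢ = 1.2034 > 1 and Σzᵢ/Kᵢ = 1.1407 > 1, so g(0) = 0.2034 > 0 and g(1) = -0.1407 < 0.
Binary case is linear: z₁(K₁−1)(1+ψ(K₂−1)) + z₂(K₂−1)(1+ψ(K₁−1)) = 0
⇒ ψ = [z₁(K₁−1)+z₂(K₂−1)] / [−(K₁−1)(K₂−1)] = 0.20335/0.28052 = 0.7249
Compositions from xᵢ = zᵢ/(1+ψ(Kᵢ−1)), yᵢ = Kᵢxᵢ:
  1-propanol: x = 0.5797, y = 0.8411
  n-nonane: x = 0.4203, y = 0.1589

ψ = 0.7249, x_1-propanol = 0.5797, y_1-propanol = 0.8411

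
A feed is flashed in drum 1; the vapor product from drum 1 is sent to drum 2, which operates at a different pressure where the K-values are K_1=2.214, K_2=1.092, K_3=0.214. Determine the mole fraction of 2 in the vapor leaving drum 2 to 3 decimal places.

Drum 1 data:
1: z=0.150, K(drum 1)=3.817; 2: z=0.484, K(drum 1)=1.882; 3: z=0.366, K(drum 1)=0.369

y_2 (drum 2) = 0.605

Drum 1:
Rachford–Rice: g(ψ₁) = Σ zᵢ(Kᵢ−1)/(1+ψ₁(Kᵢ−1)) = 0.
g(0) = ΣzᵢKᵢ − 1 = 0.618 and g(1) = 1 − Σzᵢ/Kᵢ = -0.288, so a root lies in (0, 1).
Newton–Raphson from ψ₁ = 0.55:
  ψ₁ = 0.550: g = 0.0995, g' = -0.696 → ψ₁ = 0.693
  ψ₁ = 0.693: g = -0.0024, g' = -0.742 → ψ₁ = 0.690
Converged at ψ₁ = 0.690.
Drum-1 compositions:
  1: x = 0.051, y = 0.195
  2: x = 0.301, y = 0.566
  3: x = 0.648, y = 0.239
Drum-2 feed = drum-1 vapor: z₂ = (0.1945, 0.5663, 0.2392).
Drum 2:
Newton iteration, ψ₂⁰ = 0.54:
  ψ₂ = 0.540: g = -0.1343, g' = -0.555 → ψ₂ = 0.298
  ψ₂ = 0.298: g = -0.0213, g' = -0.411 → ψ₂ = 0.246
  ψ₂ = 0.246: g = -0.0003, g' = -0.402 → ψ₂ = 0.245
Converged at ψ₂ = 0.245.
  1: x = 0.150, y = 0.332
  2: x = 0.554, y = 0.605
  3: x = 0.296, y = 0.063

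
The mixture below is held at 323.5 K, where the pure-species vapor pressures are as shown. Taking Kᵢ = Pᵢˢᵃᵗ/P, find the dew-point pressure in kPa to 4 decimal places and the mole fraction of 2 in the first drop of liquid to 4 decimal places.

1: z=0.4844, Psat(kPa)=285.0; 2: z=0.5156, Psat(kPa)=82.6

Pdew = 125.9164 kPa, x_2 = 0.7860

At the dew point ψ → 1, so Σzᵢ/Kᵢ = 1 with Kᵢ = Pᵢˢᵃᵗ/P ⇒ 1/P = Σzᵢ/Pᵢˢᵃᵗ.
1/P = 0.4844/285.0 + 0.5156/82.6 = 0.0079418 ⇒ P = 125.9164 kPa
xᵢ = zᵢP/Pᵢˢᵃᵗ ⇒ x_2 = 0.5156·125.9164/82.6 = 0.7860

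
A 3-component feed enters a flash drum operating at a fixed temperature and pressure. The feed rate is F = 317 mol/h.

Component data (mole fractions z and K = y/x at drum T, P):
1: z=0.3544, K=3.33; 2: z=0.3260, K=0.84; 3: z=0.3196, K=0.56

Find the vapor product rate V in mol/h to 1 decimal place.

V = 262.9 mol/h

Material balance + equilibrium reduce to Σ zᵢ(Kᵢ−1)/(1+ψ(Kᵢ−1)) = 0.
Check two-phase: ΣzᵢKᵢ = 1.6330 > 1 and Σzᵢ/Kᵢ = 1.0652 > 1, so g(0) = 0.6330 > 0 and g(1) = -0.0652 < 0.
Newton iteration, ψ⁰ = 0.46:
  ψ = 0.4600: g = 0.16595, g' = -0.5552 → ψ = 0.7589
  ψ = 0.7589: g = 0.02781, g' = -0.4013 → ψ = 0.8282
  ψ = 0.8282: g = 0.00049, g' = -0.3884 → ψ = 0.8294
Converged at ψ = 0.8294.
Then V = ψ·F = 0.8294·317 = 262.9 mol/h and L = F − V = 54.1 mol/h.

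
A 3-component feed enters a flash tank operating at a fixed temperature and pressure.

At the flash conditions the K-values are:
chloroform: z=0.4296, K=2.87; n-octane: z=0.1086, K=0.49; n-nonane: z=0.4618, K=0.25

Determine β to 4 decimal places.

β = 0.3022

Let β = V/F and solve Σ zᵢ(Kᵢ−1)/(1+β(Kᵢ−1)) = 0.
g(0) = ΣzᵢKᵢ − 1 = 0.4016 and g(1) = 1 − Σzᵢ/Kᵢ = -1.2185, so a root lies in (0, 1).
Newton iteration, β⁰ = 0.5:
  β = 0.5000: g = -0.21333, g' = -1.1171 → β = 0.3090
  β = 0.3090: g = -0.00746, g' = -1.0833 → β = 0.3021
  β = 0.3021: g = 0.00001, g' = -1.0871 → β = 0.3022
Converged at β = 0.3022.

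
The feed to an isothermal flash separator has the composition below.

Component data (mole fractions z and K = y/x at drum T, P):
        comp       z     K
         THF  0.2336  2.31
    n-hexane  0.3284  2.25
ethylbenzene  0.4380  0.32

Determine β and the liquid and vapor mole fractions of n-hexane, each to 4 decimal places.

β = 0.4829, x_n-hexane = 0.2048, y_n-hexane = 0.4608

Material balance + equilibrium reduce to Σ zᵢ(Kᵢ−1)/(1+β(Kᵢ−1)) = 0.
Feasibility: ΣzᵢKᵢ = 1.4187, Σzᵢ/Kᵢ = 1.6158 — both > 1, two phases present.
Iterate (Newton) starting at β = 0.5:
  β = 0.5000: g = -0.01375, g' = -0.8056 → β = 0.4829
Converged at β = 0.4829.
Compositions from xᵢ = zᵢ/(1+β(Kᵢ−1)), yᵢ = Kᵢxᵢ:
  THF: x = 0.1431, y = 0.3305
  n-hexane: x = 0.2048, y = 0.4608
  ethylbenzene: x = 0.6521, y = 0.2087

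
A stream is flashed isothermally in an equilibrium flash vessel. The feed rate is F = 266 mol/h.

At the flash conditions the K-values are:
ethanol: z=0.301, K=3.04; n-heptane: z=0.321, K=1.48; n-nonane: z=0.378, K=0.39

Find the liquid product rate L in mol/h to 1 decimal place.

Material balance + equilibrium reduce to Σ zᵢ(Kᵢ−1)/(1+V/F(Kᵢ−1)) = 0.
Feasibility: ΣzᵢKᵢ = 1.538, Σzᵢ/Kᵢ = 1.285 — both > 1, two phases present.
Newton–Raphson from V/F = 0.61:
  V/F = 0.610: g = 0.0255, g' = -0.650 → V/F = 0.649
Converged at V/F = 0.649.
Then V = V/F·F = 0.6490·266 = 172.6 mol/h and L = F − V = 93.4 mol/h.

L = 93.4 mol/h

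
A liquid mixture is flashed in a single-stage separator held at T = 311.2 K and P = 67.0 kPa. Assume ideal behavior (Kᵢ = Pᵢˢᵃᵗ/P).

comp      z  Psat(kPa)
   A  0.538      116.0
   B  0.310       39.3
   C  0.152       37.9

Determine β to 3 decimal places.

β = 0.648

Raoult's law: Kᵢ = Pᵢˢᵃᵗ/P = Pᵢˢᵃᵗ/67.0.
  K_A = 116.0/67.0 = 1.73134, K_B = 39.3/67.0 = 0.58657, K_C = 37.9/67.0 = 0.56567
Newton iteration, β⁰ = 0.39:
  β = 0.390: g = 0.0739, g' = -0.291 → β = 0.644
  β = 0.644: g = 0.0012, g' = -0.287 → β = 0.648
Converged at β = 0.648.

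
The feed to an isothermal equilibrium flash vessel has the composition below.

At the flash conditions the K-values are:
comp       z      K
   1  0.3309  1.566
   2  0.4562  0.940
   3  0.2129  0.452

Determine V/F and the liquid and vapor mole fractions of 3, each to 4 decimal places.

Rachford–Rice: g(V/F) = Σ zᵢ(Kᵢ−1)/(1+V/F(Kᵢ−1)) = 0.
g(0) = ΣzᵢKᵢ − 1 = 0.0432 and g(1) = 1 − Σzᵢ/Kᵢ = -0.1676, so a root lies in (0, 1).
Newton iteration, V/F⁰ = 0.48:
  V/F = 0.4800: g = -0.03922, g' = -0.1850 → V/F = 0.2680
  V/F = 0.2680: g = -0.00196, g' = -0.1695 → V/F = 0.2565
Converged at V/F = 0.2565.
Compositions from xᵢ = zᵢ/(1+V/F(Kᵢ−1)), yᵢ = Kᵢxᵢ:
  1: x = 0.2890, y = 0.4525
  2: x = 0.4633, y = 0.4355
  3: x = 0.2477, y = 0.1120

V/F = 0.2565, x_3 = 0.2477, y_3 = 0.1120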